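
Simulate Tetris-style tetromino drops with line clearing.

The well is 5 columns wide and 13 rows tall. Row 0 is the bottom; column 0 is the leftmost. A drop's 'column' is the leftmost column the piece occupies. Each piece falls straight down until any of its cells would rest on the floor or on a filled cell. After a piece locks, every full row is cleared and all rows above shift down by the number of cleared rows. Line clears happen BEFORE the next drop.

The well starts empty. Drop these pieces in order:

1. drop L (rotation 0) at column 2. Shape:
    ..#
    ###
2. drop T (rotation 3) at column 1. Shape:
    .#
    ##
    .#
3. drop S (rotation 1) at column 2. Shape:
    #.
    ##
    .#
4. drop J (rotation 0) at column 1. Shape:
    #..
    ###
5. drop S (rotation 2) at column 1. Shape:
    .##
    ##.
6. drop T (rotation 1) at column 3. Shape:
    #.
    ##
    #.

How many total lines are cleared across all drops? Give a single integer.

Answer: 0

Derivation:
Drop 1: L rot0 at col 2 lands with bottom-row=0; cleared 0 line(s) (total 0); column heights now [0 0 1 1 2], max=2
Drop 2: T rot3 at col 1 lands with bottom-row=1; cleared 0 line(s) (total 0); column heights now [0 3 4 1 2], max=4
Drop 3: S rot1 at col 2 lands with bottom-row=3; cleared 0 line(s) (total 0); column heights now [0 3 6 5 2], max=6
Drop 4: J rot0 at col 1 lands with bottom-row=6; cleared 0 line(s) (total 0); column heights now [0 8 7 7 2], max=8
Drop 5: S rot2 at col 1 lands with bottom-row=8; cleared 0 line(s) (total 0); column heights now [0 9 10 10 2], max=10
Drop 6: T rot1 at col 3 lands with bottom-row=10; cleared 0 line(s) (total 0); column heights now [0 9 10 13 12], max=13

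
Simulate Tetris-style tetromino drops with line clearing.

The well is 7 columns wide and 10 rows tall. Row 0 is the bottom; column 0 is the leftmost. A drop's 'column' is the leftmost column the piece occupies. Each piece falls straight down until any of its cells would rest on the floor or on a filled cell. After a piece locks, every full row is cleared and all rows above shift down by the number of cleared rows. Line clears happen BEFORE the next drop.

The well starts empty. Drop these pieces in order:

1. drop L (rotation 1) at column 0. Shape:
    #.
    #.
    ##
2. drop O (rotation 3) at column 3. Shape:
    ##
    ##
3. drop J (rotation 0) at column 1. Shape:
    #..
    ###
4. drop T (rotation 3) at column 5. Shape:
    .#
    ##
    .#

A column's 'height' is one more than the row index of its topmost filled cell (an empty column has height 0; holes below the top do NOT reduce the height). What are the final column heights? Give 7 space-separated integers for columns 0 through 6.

Drop 1: L rot1 at col 0 lands with bottom-row=0; cleared 0 line(s) (total 0); column heights now [3 1 0 0 0 0 0], max=3
Drop 2: O rot3 at col 3 lands with bottom-row=0; cleared 0 line(s) (total 0); column heights now [3 1 0 2 2 0 0], max=3
Drop 3: J rot0 at col 1 lands with bottom-row=2; cleared 0 line(s) (total 0); column heights now [3 4 3 3 2 0 0], max=4
Drop 4: T rot3 at col 5 lands with bottom-row=0; cleared 0 line(s) (total 0); column heights now [3 4 3 3 2 2 3], max=4

Answer: 3 4 3 3 2 2 3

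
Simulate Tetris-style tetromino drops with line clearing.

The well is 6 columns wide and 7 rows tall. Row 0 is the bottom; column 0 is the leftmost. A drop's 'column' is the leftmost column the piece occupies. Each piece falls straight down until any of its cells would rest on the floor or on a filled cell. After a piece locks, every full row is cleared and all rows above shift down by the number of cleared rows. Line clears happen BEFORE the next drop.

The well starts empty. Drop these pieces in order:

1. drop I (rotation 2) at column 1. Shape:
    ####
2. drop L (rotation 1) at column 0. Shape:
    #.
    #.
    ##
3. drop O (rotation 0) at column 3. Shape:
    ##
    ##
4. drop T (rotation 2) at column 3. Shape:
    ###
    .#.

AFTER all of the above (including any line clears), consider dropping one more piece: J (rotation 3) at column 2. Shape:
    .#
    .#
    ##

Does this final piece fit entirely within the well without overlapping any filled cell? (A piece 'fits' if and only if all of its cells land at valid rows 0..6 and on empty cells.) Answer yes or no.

Answer: no

Derivation:
Drop 1: I rot2 at col 1 lands with bottom-row=0; cleared 0 line(s) (total 0); column heights now [0 1 1 1 1 0], max=1
Drop 2: L rot1 at col 0 lands with bottom-row=1; cleared 0 line(s) (total 0); column heights now [4 2 1 1 1 0], max=4
Drop 3: O rot0 at col 3 lands with bottom-row=1; cleared 0 line(s) (total 0); column heights now [4 2 1 3 3 0], max=4
Drop 4: T rot2 at col 3 lands with bottom-row=3; cleared 0 line(s) (total 0); column heights now [4 2 1 5 5 5], max=5
Test piece J rot3 at col 2 (width 2): heights before test = [4 2 1 5 5 5]; fits = False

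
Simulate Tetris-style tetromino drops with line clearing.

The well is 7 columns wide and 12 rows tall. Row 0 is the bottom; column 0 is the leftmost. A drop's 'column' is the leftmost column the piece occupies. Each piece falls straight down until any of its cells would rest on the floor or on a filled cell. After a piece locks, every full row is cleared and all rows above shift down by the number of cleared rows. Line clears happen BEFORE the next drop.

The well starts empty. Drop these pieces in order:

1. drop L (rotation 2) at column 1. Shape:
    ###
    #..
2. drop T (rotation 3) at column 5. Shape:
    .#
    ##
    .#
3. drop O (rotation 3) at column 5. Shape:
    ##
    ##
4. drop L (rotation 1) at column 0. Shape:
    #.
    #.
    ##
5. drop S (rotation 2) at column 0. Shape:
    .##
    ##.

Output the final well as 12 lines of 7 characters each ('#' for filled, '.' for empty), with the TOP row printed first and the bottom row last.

Answer: .......
.......
.......
.......
.......
.##....
##.....
#....##
#....##
##....#
.###.##
.#....#

Derivation:
Drop 1: L rot2 at col 1 lands with bottom-row=0; cleared 0 line(s) (total 0); column heights now [0 2 2 2 0 0 0], max=2
Drop 2: T rot3 at col 5 lands with bottom-row=0; cleared 0 line(s) (total 0); column heights now [0 2 2 2 0 2 3], max=3
Drop 3: O rot3 at col 5 lands with bottom-row=3; cleared 0 line(s) (total 0); column heights now [0 2 2 2 0 5 5], max=5
Drop 4: L rot1 at col 0 lands with bottom-row=2; cleared 0 line(s) (total 0); column heights now [5 3 2 2 0 5 5], max=5
Drop 5: S rot2 at col 0 lands with bottom-row=5; cleared 0 line(s) (total 0); column heights now [6 7 7 2 0 5 5], max=7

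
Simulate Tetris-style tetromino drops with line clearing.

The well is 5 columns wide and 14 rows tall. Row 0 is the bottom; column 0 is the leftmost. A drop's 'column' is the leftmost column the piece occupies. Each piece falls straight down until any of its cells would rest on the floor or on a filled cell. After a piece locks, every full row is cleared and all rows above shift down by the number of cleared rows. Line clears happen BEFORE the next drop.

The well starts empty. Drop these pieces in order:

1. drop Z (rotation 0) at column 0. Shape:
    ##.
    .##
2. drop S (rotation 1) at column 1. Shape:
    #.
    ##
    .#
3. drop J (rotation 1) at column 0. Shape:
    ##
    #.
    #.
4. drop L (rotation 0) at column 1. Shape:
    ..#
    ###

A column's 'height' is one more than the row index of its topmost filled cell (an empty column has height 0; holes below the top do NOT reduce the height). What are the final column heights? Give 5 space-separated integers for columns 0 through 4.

Answer: 5 6 6 7 0

Derivation:
Drop 1: Z rot0 at col 0 lands with bottom-row=0; cleared 0 line(s) (total 0); column heights now [2 2 1 0 0], max=2
Drop 2: S rot1 at col 1 lands with bottom-row=1; cleared 0 line(s) (total 0); column heights now [2 4 3 0 0], max=4
Drop 3: J rot1 at col 0 lands with bottom-row=2; cleared 0 line(s) (total 0); column heights now [5 5 3 0 0], max=5
Drop 4: L rot0 at col 1 lands with bottom-row=5; cleared 0 line(s) (total 0); column heights now [5 6 6 7 0], max=7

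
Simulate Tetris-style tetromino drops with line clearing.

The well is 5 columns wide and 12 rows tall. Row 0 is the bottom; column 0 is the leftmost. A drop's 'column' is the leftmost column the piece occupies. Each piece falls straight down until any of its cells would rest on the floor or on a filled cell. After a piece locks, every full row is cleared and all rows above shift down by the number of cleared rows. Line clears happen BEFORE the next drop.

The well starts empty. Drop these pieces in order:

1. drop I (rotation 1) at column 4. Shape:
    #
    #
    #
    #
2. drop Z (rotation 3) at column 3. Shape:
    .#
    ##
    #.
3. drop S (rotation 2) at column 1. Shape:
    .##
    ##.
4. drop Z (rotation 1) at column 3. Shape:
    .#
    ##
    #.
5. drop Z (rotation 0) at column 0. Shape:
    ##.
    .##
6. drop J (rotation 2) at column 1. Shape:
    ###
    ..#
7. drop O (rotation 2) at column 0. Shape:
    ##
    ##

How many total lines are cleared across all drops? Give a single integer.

Answer: 0

Derivation:
Drop 1: I rot1 at col 4 lands with bottom-row=0; cleared 0 line(s) (total 0); column heights now [0 0 0 0 4], max=4
Drop 2: Z rot3 at col 3 lands with bottom-row=3; cleared 0 line(s) (total 0); column heights now [0 0 0 5 6], max=6
Drop 3: S rot2 at col 1 lands with bottom-row=4; cleared 0 line(s) (total 0); column heights now [0 5 6 6 6], max=6
Drop 4: Z rot1 at col 3 lands with bottom-row=6; cleared 0 line(s) (total 0); column heights now [0 5 6 8 9], max=9
Drop 5: Z rot0 at col 0 lands with bottom-row=6; cleared 0 line(s) (total 0); column heights now [8 8 7 8 9], max=9
Drop 6: J rot2 at col 1 lands with bottom-row=8; cleared 0 line(s) (total 0); column heights now [8 10 10 10 9], max=10
Drop 7: O rot2 at col 0 lands with bottom-row=10; cleared 0 line(s) (total 0); column heights now [12 12 10 10 9], max=12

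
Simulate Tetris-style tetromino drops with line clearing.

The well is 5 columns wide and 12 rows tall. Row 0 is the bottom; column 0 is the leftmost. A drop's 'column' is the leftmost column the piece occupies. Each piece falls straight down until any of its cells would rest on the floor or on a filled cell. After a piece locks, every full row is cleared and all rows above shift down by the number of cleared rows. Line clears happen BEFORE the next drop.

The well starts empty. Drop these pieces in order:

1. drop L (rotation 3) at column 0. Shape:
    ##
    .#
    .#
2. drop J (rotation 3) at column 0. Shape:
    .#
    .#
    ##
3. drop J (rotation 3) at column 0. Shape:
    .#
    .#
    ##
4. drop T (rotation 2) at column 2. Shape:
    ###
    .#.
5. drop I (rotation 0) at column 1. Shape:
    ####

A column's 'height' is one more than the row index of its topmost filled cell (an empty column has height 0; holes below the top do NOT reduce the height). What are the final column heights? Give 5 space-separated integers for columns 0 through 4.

Drop 1: L rot3 at col 0 lands with bottom-row=0; cleared 0 line(s) (total 0); column heights now [3 3 0 0 0], max=3
Drop 2: J rot3 at col 0 lands with bottom-row=3; cleared 0 line(s) (total 0); column heights now [4 6 0 0 0], max=6
Drop 3: J rot3 at col 0 lands with bottom-row=6; cleared 0 line(s) (total 0); column heights now [7 9 0 0 0], max=9
Drop 4: T rot2 at col 2 lands with bottom-row=0; cleared 0 line(s) (total 0); column heights now [7 9 2 2 2], max=9
Drop 5: I rot0 at col 1 lands with bottom-row=9; cleared 0 line(s) (total 0); column heights now [7 10 10 10 10], max=10

Answer: 7 10 10 10 10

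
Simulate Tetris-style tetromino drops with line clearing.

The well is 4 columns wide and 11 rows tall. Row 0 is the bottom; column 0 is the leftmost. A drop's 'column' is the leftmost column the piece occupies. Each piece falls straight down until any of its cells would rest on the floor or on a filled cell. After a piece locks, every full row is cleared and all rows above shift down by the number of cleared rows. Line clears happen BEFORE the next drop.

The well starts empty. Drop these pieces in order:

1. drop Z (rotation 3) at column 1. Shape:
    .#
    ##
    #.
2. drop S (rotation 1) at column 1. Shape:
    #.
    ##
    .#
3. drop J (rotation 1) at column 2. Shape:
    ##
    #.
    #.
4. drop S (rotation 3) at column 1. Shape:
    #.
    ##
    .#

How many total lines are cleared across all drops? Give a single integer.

Drop 1: Z rot3 at col 1 lands with bottom-row=0; cleared 0 line(s) (total 0); column heights now [0 2 3 0], max=3
Drop 2: S rot1 at col 1 lands with bottom-row=3; cleared 0 line(s) (total 0); column heights now [0 6 5 0], max=6
Drop 3: J rot1 at col 2 lands with bottom-row=5; cleared 0 line(s) (total 0); column heights now [0 6 8 8], max=8
Drop 4: S rot3 at col 1 lands with bottom-row=8; cleared 0 line(s) (total 0); column heights now [0 11 10 8], max=11

Answer: 0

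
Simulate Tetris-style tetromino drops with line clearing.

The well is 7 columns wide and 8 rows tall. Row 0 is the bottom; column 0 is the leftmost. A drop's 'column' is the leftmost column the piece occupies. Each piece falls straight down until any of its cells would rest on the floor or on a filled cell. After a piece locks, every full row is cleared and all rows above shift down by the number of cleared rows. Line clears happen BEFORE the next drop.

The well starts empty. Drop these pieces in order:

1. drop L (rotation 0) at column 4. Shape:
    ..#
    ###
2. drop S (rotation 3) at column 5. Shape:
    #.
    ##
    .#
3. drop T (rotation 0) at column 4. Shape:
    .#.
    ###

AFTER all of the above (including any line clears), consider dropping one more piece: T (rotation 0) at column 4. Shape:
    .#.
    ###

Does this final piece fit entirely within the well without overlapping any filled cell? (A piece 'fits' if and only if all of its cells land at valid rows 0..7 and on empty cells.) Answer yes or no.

Answer: no

Derivation:
Drop 1: L rot0 at col 4 lands with bottom-row=0; cleared 0 line(s) (total 0); column heights now [0 0 0 0 1 1 2], max=2
Drop 2: S rot3 at col 5 lands with bottom-row=2; cleared 0 line(s) (total 0); column heights now [0 0 0 0 1 5 4], max=5
Drop 3: T rot0 at col 4 lands with bottom-row=5; cleared 0 line(s) (total 0); column heights now [0 0 0 0 6 7 6], max=7
Test piece T rot0 at col 4 (width 3): heights before test = [0 0 0 0 6 7 6]; fits = False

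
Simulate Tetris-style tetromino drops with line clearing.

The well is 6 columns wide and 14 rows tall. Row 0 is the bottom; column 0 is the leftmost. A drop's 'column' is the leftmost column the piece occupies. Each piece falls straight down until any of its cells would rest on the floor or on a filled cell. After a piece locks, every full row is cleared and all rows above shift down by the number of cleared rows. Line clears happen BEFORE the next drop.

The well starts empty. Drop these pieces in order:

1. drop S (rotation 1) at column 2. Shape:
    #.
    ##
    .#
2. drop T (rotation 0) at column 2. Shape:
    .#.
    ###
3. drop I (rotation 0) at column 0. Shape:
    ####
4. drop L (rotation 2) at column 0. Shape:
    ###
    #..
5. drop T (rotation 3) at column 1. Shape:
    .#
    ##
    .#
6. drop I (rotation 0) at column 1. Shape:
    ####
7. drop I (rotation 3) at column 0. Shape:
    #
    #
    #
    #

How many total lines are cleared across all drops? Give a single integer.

Answer: 0

Derivation:
Drop 1: S rot1 at col 2 lands with bottom-row=0; cleared 0 line(s) (total 0); column heights now [0 0 3 2 0 0], max=3
Drop 2: T rot0 at col 2 lands with bottom-row=3; cleared 0 line(s) (total 0); column heights now [0 0 4 5 4 0], max=5
Drop 3: I rot0 at col 0 lands with bottom-row=5; cleared 0 line(s) (total 0); column heights now [6 6 6 6 4 0], max=6
Drop 4: L rot2 at col 0 lands with bottom-row=6; cleared 0 line(s) (total 0); column heights now [8 8 8 6 4 0], max=8
Drop 5: T rot3 at col 1 lands with bottom-row=8; cleared 0 line(s) (total 0); column heights now [8 10 11 6 4 0], max=11
Drop 6: I rot0 at col 1 lands with bottom-row=11; cleared 0 line(s) (total 0); column heights now [8 12 12 12 12 0], max=12
Drop 7: I rot3 at col 0 lands with bottom-row=8; cleared 0 line(s) (total 0); column heights now [12 12 12 12 12 0], max=12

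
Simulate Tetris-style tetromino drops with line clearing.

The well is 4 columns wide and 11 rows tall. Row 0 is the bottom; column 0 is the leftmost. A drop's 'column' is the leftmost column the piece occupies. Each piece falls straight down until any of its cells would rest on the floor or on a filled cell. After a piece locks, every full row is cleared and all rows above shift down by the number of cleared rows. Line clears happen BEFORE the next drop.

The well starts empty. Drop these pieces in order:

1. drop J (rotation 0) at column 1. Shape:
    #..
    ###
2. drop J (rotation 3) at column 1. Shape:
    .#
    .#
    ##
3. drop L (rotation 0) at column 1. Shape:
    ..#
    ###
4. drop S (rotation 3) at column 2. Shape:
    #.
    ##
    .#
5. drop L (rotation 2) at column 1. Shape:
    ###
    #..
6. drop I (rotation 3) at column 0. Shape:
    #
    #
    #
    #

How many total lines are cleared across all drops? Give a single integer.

Answer: 1

Derivation:
Drop 1: J rot0 at col 1 lands with bottom-row=0; cleared 0 line(s) (total 0); column heights now [0 2 1 1], max=2
Drop 2: J rot3 at col 1 lands with bottom-row=2; cleared 0 line(s) (total 0); column heights now [0 3 5 1], max=5
Drop 3: L rot0 at col 1 lands with bottom-row=5; cleared 0 line(s) (total 0); column heights now [0 6 6 7], max=7
Drop 4: S rot3 at col 2 lands with bottom-row=7; cleared 0 line(s) (total 0); column heights now [0 6 10 9], max=10
Drop 5: L rot2 at col 1 lands with bottom-row=9; cleared 0 line(s) (total 0); column heights now [0 11 11 11], max=11
Drop 6: I rot3 at col 0 lands with bottom-row=0; cleared 1 line(s) (total 1); column heights now [3 10 10 10], max=10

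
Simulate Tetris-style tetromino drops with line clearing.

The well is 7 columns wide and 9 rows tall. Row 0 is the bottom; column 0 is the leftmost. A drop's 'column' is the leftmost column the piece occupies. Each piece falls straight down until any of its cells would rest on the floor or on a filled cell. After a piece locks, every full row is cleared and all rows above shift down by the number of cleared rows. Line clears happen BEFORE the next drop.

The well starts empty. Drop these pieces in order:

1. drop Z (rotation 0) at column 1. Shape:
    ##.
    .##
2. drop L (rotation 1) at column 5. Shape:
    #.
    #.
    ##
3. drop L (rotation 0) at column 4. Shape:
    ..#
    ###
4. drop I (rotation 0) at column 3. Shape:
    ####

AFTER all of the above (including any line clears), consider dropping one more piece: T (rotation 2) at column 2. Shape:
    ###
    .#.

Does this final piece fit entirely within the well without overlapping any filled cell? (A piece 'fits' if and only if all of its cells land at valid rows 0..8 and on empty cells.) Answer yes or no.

Drop 1: Z rot0 at col 1 lands with bottom-row=0; cleared 0 line(s) (total 0); column heights now [0 2 2 1 0 0 0], max=2
Drop 2: L rot1 at col 5 lands with bottom-row=0; cleared 0 line(s) (total 0); column heights now [0 2 2 1 0 3 1], max=3
Drop 3: L rot0 at col 4 lands with bottom-row=3; cleared 0 line(s) (total 0); column heights now [0 2 2 1 4 4 5], max=5
Drop 4: I rot0 at col 3 lands with bottom-row=5; cleared 0 line(s) (total 0); column heights now [0 2 2 6 6 6 6], max=6
Test piece T rot2 at col 2 (width 3): heights before test = [0 2 2 6 6 6 6]; fits = True

Answer: yes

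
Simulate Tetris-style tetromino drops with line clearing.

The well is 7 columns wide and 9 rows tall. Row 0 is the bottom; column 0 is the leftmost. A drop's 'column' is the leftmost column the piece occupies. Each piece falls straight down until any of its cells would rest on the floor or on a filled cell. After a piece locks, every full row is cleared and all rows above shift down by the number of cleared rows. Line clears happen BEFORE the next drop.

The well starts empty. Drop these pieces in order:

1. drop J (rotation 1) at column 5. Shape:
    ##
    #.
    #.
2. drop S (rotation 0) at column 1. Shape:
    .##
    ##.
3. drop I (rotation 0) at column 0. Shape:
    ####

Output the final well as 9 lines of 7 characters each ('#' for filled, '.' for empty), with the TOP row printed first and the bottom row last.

Drop 1: J rot1 at col 5 lands with bottom-row=0; cleared 0 line(s) (total 0); column heights now [0 0 0 0 0 3 3], max=3
Drop 2: S rot0 at col 1 lands with bottom-row=0; cleared 0 line(s) (total 0); column heights now [0 1 2 2 0 3 3], max=3
Drop 3: I rot0 at col 0 lands with bottom-row=2; cleared 0 line(s) (total 0); column heights now [3 3 3 3 0 3 3], max=3

Answer: .......
.......
.......
.......
.......
.......
####.##
..##.#.
.##..#.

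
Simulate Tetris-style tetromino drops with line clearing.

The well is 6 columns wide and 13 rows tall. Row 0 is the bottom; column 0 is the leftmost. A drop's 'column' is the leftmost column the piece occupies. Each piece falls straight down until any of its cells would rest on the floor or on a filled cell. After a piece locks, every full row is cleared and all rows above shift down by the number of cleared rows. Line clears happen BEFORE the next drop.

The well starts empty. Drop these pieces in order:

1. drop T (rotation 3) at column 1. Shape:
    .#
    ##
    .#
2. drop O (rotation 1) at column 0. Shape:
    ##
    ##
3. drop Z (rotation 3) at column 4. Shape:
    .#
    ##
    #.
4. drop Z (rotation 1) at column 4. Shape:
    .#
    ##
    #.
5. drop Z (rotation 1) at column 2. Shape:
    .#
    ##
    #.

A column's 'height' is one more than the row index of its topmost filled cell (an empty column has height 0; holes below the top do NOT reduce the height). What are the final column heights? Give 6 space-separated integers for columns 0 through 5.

Answer: 4 4 5 6 4 5

Derivation:
Drop 1: T rot3 at col 1 lands with bottom-row=0; cleared 0 line(s) (total 0); column heights now [0 2 3 0 0 0], max=3
Drop 2: O rot1 at col 0 lands with bottom-row=2; cleared 0 line(s) (total 0); column heights now [4 4 3 0 0 0], max=4
Drop 3: Z rot3 at col 4 lands with bottom-row=0; cleared 0 line(s) (total 0); column heights now [4 4 3 0 2 3], max=4
Drop 4: Z rot1 at col 4 lands with bottom-row=2; cleared 0 line(s) (total 0); column heights now [4 4 3 0 4 5], max=5
Drop 5: Z rot1 at col 2 lands with bottom-row=3; cleared 0 line(s) (total 0); column heights now [4 4 5 6 4 5], max=6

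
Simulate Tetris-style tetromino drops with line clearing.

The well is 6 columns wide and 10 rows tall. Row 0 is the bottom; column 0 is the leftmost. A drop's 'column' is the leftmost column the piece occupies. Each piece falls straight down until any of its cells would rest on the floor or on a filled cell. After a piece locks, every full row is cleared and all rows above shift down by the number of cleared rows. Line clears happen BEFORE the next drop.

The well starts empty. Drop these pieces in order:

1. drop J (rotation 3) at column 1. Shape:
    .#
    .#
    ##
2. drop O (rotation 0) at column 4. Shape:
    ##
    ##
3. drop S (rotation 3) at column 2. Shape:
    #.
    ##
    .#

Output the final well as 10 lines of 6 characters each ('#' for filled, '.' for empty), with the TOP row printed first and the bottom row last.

Answer: ......
......
......
......
......
..#...
..##..
..##..
..#.##
.##.##

Derivation:
Drop 1: J rot3 at col 1 lands with bottom-row=0; cleared 0 line(s) (total 0); column heights now [0 1 3 0 0 0], max=3
Drop 2: O rot0 at col 4 lands with bottom-row=0; cleared 0 line(s) (total 0); column heights now [0 1 3 0 2 2], max=3
Drop 3: S rot3 at col 2 lands with bottom-row=2; cleared 0 line(s) (total 0); column heights now [0 1 5 4 2 2], max=5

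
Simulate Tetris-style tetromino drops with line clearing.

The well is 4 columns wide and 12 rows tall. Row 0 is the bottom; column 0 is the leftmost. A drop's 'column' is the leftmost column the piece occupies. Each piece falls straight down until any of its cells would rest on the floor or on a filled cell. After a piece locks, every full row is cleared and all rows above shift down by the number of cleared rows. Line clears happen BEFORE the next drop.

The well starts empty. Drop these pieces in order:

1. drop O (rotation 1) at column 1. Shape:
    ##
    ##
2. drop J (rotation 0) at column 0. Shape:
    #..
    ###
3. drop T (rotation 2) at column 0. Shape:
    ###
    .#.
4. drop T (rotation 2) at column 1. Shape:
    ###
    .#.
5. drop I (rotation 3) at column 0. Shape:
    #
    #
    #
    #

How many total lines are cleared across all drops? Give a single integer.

Answer: 1

Derivation:
Drop 1: O rot1 at col 1 lands with bottom-row=0; cleared 0 line(s) (total 0); column heights now [0 2 2 0], max=2
Drop 2: J rot0 at col 0 lands with bottom-row=2; cleared 0 line(s) (total 0); column heights now [4 3 3 0], max=4
Drop 3: T rot2 at col 0 lands with bottom-row=3; cleared 0 line(s) (total 0); column heights now [5 5 5 0], max=5
Drop 4: T rot2 at col 1 lands with bottom-row=5; cleared 0 line(s) (total 0); column heights now [5 7 7 7], max=7
Drop 5: I rot3 at col 0 lands with bottom-row=5; cleared 1 line(s) (total 1); column heights now [8 5 6 0], max=8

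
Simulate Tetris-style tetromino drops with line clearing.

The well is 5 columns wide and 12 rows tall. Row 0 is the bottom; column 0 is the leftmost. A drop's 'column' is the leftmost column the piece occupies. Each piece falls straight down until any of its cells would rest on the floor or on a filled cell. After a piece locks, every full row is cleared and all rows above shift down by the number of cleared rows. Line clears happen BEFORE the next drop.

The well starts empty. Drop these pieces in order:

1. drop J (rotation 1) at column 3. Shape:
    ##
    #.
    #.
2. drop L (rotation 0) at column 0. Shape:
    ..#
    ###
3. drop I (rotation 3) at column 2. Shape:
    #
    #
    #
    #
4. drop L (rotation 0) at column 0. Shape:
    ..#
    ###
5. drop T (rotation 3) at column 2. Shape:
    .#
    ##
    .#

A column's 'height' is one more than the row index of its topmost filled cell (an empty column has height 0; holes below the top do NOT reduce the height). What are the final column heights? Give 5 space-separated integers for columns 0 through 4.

Drop 1: J rot1 at col 3 lands with bottom-row=0; cleared 0 line(s) (total 0); column heights now [0 0 0 3 3], max=3
Drop 2: L rot0 at col 0 lands with bottom-row=0; cleared 0 line(s) (total 0); column heights now [1 1 2 3 3], max=3
Drop 3: I rot3 at col 2 lands with bottom-row=2; cleared 0 line(s) (total 0); column heights now [1 1 6 3 3], max=6
Drop 4: L rot0 at col 0 lands with bottom-row=6; cleared 0 line(s) (total 0); column heights now [7 7 8 3 3], max=8
Drop 5: T rot3 at col 2 lands with bottom-row=7; cleared 0 line(s) (total 0); column heights now [7 7 9 10 3], max=10

Answer: 7 7 9 10 3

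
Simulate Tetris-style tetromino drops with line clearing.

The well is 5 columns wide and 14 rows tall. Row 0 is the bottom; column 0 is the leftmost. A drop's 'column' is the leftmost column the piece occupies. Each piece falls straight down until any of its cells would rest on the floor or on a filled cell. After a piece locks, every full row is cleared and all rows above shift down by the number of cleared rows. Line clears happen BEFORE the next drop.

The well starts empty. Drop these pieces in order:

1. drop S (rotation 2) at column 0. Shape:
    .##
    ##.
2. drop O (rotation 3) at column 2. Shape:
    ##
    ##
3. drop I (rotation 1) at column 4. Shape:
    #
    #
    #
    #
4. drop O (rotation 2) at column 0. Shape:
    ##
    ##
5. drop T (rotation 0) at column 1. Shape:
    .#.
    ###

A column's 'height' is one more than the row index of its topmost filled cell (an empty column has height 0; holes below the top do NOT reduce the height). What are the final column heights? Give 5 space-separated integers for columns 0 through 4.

Drop 1: S rot2 at col 0 lands with bottom-row=0; cleared 0 line(s) (total 0); column heights now [1 2 2 0 0], max=2
Drop 2: O rot3 at col 2 lands with bottom-row=2; cleared 0 line(s) (total 0); column heights now [1 2 4 4 0], max=4
Drop 3: I rot1 at col 4 lands with bottom-row=0; cleared 0 line(s) (total 0); column heights now [1 2 4 4 4], max=4
Drop 4: O rot2 at col 0 lands with bottom-row=2; cleared 2 line(s) (total 2); column heights now [1 2 2 0 2], max=2
Drop 5: T rot0 at col 1 lands with bottom-row=2; cleared 0 line(s) (total 2); column heights now [1 3 4 3 2], max=4

Answer: 1 3 4 3 2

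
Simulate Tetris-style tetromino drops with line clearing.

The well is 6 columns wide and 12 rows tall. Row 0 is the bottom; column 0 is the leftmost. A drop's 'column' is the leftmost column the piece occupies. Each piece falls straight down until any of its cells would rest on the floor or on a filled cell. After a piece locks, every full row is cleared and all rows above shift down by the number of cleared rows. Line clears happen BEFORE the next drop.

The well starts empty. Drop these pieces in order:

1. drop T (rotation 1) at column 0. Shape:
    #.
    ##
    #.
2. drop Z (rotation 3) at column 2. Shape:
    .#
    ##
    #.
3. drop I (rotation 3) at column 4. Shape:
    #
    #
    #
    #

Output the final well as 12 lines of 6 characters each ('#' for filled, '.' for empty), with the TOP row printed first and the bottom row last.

Drop 1: T rot1 at col 0 lands with bottom-row=0; cleared 0 line(s) (total 0); column heights now [3 2 0 0 0 0], max=3
Drop 2: Z rot3 at col 2 lands with bottom-row=0; cleared 0 line(s) (total 0); column heights now [3 2 2 3 0 0], max=3
Drop 3: I rot3 at col 4 lands with bottom-row=0; cleared 0 line(s) (total 0); column heights now [3 2 2 3 4 0], max=4

Answer: ......
......
......
......
......
......
......
......
....#.
#..##.
#####.
#.#.#.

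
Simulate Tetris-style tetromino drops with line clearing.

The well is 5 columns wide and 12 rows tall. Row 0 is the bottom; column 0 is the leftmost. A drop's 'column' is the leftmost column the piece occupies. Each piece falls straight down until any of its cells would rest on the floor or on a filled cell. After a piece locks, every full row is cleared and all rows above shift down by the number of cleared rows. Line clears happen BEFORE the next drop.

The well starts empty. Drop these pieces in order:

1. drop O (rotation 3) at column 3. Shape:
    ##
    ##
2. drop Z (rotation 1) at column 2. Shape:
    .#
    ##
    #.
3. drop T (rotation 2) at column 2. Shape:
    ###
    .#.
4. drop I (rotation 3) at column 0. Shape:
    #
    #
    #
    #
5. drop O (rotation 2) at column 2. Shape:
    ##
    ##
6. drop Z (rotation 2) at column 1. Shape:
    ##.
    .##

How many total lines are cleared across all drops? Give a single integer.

Drop 1: O rot3 at col 3 lands with bottom-row=0; cleared 0 line(s) (total 0); column heights now [0 0 0 2 2], max=2
Drop 2: Z rot1 at col 2 lands with bottom-row=1; cleared 0 line(s) (total 0); column heights now [0 0 3 4 2], max=4
Drop 3: T rot2 at col 2 lands with bottom-row=4; cleared 0 line(s) (total 0); column heights now [0 0 6 6 6], max=6
Drop 4: I rot3 at col 0 lands with bottom-row=0; cleared 0 line(s) (total 0); column heights now [4 0 6 6 6], max=6
Drop 5: O rot2 at col 2 lands with bottom-row=6; cleared 0 line(s) (total 0); column heights now [4 0 8 8 6], max=8
Drop 6: Z rot2 at col 1 lands with bottom-row=8; cleared 0 line(s) (total 0); column heights now [4 10 10 9 6], max=10

Answer: 0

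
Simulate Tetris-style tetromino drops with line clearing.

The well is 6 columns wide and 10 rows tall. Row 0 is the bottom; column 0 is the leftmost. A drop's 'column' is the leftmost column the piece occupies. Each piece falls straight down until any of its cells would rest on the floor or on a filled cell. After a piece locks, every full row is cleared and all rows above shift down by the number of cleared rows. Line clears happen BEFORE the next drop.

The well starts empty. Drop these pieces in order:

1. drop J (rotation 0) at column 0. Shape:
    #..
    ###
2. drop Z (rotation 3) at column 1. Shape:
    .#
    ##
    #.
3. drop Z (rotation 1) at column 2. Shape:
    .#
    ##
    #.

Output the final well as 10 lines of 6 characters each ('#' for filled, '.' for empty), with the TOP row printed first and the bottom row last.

Answer: ......
......
......
...#..
..##..
..#...
..#...
.##...
##....
###...

Derivation:
Drop 1: J rot0 at col 0 lands with bottom-row=0; cleared 0 line(s) (total 0); column heights now [2 1 1 0 0 0], max=2
Drop 2: Z rot3 at col 1 lands with bottom-row=1; cleared 0 line(s) (total 0); column heights now [2 3 4 0 0 0], max=4
Drop 3: Z rot1 at col 2 lands with bottom-row=4; cleared 0 line(s) (total 0); column heights now [2 3 6 7 0 0], max=7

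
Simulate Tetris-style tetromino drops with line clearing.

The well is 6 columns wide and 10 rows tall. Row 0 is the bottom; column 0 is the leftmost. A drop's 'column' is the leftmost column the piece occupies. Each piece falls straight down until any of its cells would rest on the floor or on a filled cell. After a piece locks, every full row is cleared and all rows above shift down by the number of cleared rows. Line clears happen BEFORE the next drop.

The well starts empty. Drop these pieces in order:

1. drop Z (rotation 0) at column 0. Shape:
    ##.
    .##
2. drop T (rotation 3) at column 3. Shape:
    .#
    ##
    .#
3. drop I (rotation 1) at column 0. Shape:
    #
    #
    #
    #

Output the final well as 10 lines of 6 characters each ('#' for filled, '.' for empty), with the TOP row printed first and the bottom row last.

Answer: ......
......
......
......
#.....
#.....
#.....
#...#.
##.##.
.##.#.

Derivation:
Drop 1: Z rot0 at col 0 lands with bottom-row=0; cleared 0 line(s) (total 0); column heights now [2 2 1 0 0 0], max=2
Drop 2: T rot3 at col 3 lands with bottom-row=0; cleared 0 line(s) (total 0); column heights now [2 2 1 2 3 0], max=3
Drop 3: I rot1 at col 0 lands with bottom-row=2; cleared 0 line(s) (total 0); column heights now [6 2 1 2 3 0], max=6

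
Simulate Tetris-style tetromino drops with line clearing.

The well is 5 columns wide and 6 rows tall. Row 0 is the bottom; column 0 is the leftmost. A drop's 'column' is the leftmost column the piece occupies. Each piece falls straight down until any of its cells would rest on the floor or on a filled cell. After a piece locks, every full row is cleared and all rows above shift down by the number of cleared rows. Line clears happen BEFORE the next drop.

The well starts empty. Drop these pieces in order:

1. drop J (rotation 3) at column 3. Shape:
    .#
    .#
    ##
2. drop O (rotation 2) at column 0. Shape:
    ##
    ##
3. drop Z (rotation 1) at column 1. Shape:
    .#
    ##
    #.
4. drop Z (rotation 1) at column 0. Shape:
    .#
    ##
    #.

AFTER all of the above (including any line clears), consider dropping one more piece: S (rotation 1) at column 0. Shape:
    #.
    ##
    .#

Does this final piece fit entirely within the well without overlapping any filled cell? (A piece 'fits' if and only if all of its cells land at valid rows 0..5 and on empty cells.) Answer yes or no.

Drop 1: J rot3 at col 3 lands with bottom-row=0; cleared 0 line(s) (total 0); column heights now [0 0 0 1 3], max=3
Drop 2: O rot2 at col 0 lands with bottom-row=0; cleared 0 line(s) (total 0); column heights now [2 2 0 1 3], max=3
Drop 3: Z rot1 at col 1 lands with bottom-row=2; cleared 0 line(s) (total 0); column heights now [2 4 5 1 3], max=5
Drop 4: Z rot1 at col 0 lands with bottom-row=3; cleared 0 line(s) (total 0); column heights now [5 6 5 1 3], max=6
Test piece S rot1 at col 0 (width 2): heights before test = [5 6 5 1 3]; fits = False

Answer: no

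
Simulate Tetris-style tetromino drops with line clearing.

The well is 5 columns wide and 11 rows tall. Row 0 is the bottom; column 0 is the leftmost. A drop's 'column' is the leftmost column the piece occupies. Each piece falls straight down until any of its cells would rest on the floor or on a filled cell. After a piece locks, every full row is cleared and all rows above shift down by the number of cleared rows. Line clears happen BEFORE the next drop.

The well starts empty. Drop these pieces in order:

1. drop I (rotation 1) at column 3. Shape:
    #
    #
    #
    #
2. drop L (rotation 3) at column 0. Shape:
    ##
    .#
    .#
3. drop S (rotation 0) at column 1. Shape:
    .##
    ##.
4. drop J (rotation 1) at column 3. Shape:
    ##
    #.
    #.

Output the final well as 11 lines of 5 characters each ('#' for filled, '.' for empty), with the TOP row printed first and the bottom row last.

Answer: .....
.....
.....
...##
...#.
...#.
..##.
.###.
##.#.
.#.#.
.#.#.

Derivation:
Drop 1: I rot1 at col 3 lands with bottom-row=0; cleared 0 line(s) (total 0); column heights now [0 0 0 4 0], max=4
Drop 2: L rot3 at col 0 lands with bottom-row=0; cleared 0 line(s) (total 0); column heights now [3 3 0 4 0], max=4
Drop 3: S rot0 at col 1 lands with bottom-row=3; cleared 0 line(s) (total 0); column heights now [3 4 5 5 0], max=5
Drop 4: J rot1 at col 3 lands with bottom-row=5; cleared 0 line(s) (total 0); column heights now [3 4 5 8 8], max=8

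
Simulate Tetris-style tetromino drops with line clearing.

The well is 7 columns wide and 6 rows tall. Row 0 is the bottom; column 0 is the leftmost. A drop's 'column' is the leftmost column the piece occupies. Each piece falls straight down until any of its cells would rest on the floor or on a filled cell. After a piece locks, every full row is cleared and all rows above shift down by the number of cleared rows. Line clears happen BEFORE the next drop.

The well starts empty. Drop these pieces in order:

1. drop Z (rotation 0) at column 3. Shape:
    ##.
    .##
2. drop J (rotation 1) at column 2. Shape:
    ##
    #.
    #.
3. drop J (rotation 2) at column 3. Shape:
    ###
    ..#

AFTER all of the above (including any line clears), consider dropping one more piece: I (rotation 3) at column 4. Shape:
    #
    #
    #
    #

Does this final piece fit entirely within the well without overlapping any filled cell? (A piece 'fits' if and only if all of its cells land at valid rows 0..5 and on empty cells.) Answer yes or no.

Answer: no

Derivation:
Drop 1: Z rot0 at col 3 lands with bottom-row=0; cleared 0 line(s) (total 0); column heights now [0 0 0 2 2 1 0], max=2
Drop 2: J rot1 at col 2 lands with bottom-row=0; cleared 0 line(s) (total 0); column heights now [0 0 3 3 2 1 0], max=3
Drop 3: J rot2 at col 3 lands with bottom-row=2; cleared 0 line(s) (total 0); column heights now [0 0 3 4 4 4 0], max=4
Test piece I rot3 at col 4 (width 1): heights before test = [0 0 3 4 4 4 0]; fits = False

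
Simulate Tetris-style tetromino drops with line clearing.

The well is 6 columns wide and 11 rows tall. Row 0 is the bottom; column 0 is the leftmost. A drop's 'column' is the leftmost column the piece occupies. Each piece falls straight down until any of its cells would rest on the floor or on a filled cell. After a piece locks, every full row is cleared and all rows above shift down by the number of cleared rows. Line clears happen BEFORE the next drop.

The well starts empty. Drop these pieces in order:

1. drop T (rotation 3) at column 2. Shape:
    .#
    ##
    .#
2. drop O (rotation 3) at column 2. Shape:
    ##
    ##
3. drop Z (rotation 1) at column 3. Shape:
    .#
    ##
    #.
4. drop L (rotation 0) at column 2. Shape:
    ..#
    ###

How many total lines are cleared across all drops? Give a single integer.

Drop 1: T rot3 at col 2 lands with bottom-row=0; cleared 0 line(s) (total 0); column heights now [0 0 2 3 0 0], max=3
Drop 2: O rot3 at col 2 lands with bottom-row=3; cleared 0 line(s) (total 0); column heights now [0 0 5 5 0 0], max=5
Drop 3: Z rot1 at col 3 lands with bottom-row=5; cleared 0 line(s) (total 0); column heights now [0 0 5 7 8 0], max=8
Drop 4: L rot0 at col 2 lands with bottom-row=8; cleared 0 line(s) (total 0); column heights now [0 0 9 9 10 0], max=10

Answer: 0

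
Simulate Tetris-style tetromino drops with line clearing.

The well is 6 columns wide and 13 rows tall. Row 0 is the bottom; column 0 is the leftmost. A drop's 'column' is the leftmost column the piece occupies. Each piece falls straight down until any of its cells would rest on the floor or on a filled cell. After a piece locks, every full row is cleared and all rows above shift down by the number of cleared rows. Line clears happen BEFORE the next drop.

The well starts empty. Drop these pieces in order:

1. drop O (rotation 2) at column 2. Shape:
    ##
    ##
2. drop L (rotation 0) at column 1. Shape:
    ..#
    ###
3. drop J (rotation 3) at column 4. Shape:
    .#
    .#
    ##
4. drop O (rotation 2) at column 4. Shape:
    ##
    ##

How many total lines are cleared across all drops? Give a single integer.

Answer: 0

Derivation:
Drop 1: O rot2 at col 2 lands with bottom-row=0; cleared 0 line(s) (total 0); column heights now [0 0 2 2 0 0], max=2
Drop 2: L rot0 at col 1 lands with bottom-row=2; cleared 0 line(s) (total 0); column heights now [0 3 3 4 0 0], max=4
Drop 3: J rot3 at col 4 lands with bottom-row=0; cleared 0 line(s) (total 0); column heights now [0 3 3 4 1 3], max=4
Drop 4: O rot2 at col 4 lands with bottom-row=3; cleared 0 line(s) (total 0); column heights now [0 3 3 4 5 5], max=5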